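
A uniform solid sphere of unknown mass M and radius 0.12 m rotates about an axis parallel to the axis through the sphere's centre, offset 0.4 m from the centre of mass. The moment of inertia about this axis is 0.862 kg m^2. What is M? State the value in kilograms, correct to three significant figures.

I = I_cm + Md² = (2/5)MR² + Md² = M·[0.4·(0.12)² + (0.4)²] = M·0.16576.
So M = 0.862 / 0.16576 = 5.2003 kg.

5.20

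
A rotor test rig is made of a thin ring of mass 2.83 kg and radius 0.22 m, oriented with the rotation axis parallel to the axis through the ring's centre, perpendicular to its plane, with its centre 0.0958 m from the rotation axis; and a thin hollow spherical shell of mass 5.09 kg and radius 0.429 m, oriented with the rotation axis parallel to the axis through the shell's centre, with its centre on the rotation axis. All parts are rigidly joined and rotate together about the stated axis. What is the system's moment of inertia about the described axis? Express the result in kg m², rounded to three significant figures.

Thin ring: I_cm = MR² = (2.83)(0.22)² = 0.13697 kg m²; centre at d = 0.0958 m, so I = I_cm + Md² gives I = 0.13697 + (2.83)(0.0958)² = 0.16294 kg m².
Spherical shell: I_cm = (2/3)MR² = (2/3)(5.09)(0.429)² = 0.62451 kg m²; axis through the centre, so I = 0.62451 kg m².
Total I = 0.16294 + 0.62451 = 0.78746 kg m².

0.787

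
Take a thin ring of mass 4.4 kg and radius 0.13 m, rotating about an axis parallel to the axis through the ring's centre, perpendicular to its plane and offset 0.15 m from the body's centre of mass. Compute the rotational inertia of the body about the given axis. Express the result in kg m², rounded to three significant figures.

I_cm = MR² = (4.4)(0.13)² = 0.07436 kg m²; centre at d = 0.15 m, so I = I_cm + Md² gives I = 0.07436 + (4.4)(0.15)² = 0.17336 kg m².

0.173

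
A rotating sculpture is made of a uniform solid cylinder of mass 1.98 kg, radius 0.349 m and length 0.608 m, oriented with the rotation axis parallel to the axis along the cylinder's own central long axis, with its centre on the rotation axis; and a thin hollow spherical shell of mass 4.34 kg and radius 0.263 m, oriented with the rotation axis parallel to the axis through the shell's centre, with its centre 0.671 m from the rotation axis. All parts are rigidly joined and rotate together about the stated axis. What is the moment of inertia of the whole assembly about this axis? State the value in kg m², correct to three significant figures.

Solid cylinder: I_cm = (1/2)MR² = (1/2)(1.98)(0.349)² = 0.12058 kg m²; axis through the centre, so I = 0.12058 kg m².
Spherical shell: I_cm = (2/3)MR² = (2/3)(4.34)(0.263)² = 0.20013 kg m²; centre at d = 0.671 m, so I = I_cm + Md² gives I = 0.20013 + (4.34)(0.671)² = 2.1542 kg m².
Total I = 0.12058 + 2.1542 = 2.2748 kg m².

2.27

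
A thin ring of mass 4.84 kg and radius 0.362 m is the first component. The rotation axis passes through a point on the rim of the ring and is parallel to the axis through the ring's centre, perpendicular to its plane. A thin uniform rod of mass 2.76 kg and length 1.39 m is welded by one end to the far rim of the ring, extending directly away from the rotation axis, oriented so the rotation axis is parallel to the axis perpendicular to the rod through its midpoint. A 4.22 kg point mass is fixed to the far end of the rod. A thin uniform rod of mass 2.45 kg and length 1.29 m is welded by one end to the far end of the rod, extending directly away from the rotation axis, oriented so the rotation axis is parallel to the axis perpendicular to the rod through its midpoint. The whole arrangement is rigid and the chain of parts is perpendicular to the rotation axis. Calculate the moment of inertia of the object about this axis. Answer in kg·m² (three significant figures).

Thin ring: I_cm = MR² = (4.84)(0.362)² = 0.63425 kg·m²; centre at d = 0.362 m, so I = I_cm + Md² gives I = 0.63425 + (4.84)(0.362)² = 1.2685 kg·m².
Thin rod: I_cm = (1/12)ML² = (1/12)(2.76)(1.39)² = 0.44438 kg·m²; centre at d = 0.362 + 0.362 + 0.695 = 1.419 m, so I = I_cm + Md² gives I = 0.44438 + (2.76)(1.419)² = 6.0018 kg·m².
Point mass: I_cm = 0; centre at d = 0.362 + 0.362 + 0.695 + 0.695 = 2.114 m, so I = I_cm + Md² gives I = 0 + (4.22)(2.114)² = 18.859 kg·m².
Thin rod: I_cm = (1/12)ML² = (1/12)(2.45)(1.29)² = 0.33975 kg·m²; centre at d = 0.362 + 0.362 + 0.695 + 0.695 + 0.645 = 2.759 m, so I = I_cm + Md² gives I = 0.33975 + (2.45)(2.759)² = 18.989 kg·m².
Total I = 1.2685 + 6.0018 + 18.859 + 18.989 = 45.119 kg·m².

45.1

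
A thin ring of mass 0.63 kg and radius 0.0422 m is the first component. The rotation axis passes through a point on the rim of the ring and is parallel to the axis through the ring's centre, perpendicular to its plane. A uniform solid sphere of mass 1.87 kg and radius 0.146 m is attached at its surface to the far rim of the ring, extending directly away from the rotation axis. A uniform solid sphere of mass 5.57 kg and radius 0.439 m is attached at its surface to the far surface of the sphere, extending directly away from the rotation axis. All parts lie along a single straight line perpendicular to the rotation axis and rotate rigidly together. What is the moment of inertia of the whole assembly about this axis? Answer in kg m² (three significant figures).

4.25

Thin ring: I_cm = MR² = (0.63)(0.0422)² = 0.0011219 kg m²; centre at d = 0.0422 m, so the parallel axis theorem gives I = 0.0011219 + (0.63)(0.0422)² = 0.0022439 kg m².
Solid sphere: I_cm = (2/5)MR² = (2/5)(1.87)(0.146)² = 0.015944 kg m²; centre at d = 0.0422 + 0.0422 + 0.146 = 0.2304 m, so the parallel axis theorem gives I = 0.015944 + (1.87)(0.2304)² = 0.11521 kg m².
Solid sphere: I_cm = (2/5)MR² = (2/5)(5.57)(0.439)² = 0.42938 kg m²; centre at d = 0.0422 + 0.0422 + 0.146 + 0.146 + 0.439 = 0.8154 m, so the parallel axis theorem gives I = 0.42938 + (5.57)(0.8154)² = 4.1327 kg m².
Total I = 0.0022439 + 0.11521 + 4.1327 = 4.2502 kg m².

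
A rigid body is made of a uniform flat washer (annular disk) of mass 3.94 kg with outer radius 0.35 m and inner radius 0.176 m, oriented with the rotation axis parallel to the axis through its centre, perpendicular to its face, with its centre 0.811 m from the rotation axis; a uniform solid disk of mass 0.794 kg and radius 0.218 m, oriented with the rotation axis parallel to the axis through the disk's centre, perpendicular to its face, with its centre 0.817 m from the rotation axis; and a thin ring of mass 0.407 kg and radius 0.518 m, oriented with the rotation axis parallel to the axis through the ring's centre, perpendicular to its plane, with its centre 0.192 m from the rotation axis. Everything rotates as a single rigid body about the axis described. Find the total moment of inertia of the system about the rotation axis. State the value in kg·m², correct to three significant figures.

Annular disk: I_cm = (1/2)M(R²+r²) = (1/2)(3.94)[(0.35)² + (0.176)²] = 0.30235 kg·m²; centre at d = 0.811 m, so the parallel axis theorem gives I = 0.30235 + (3.94)(0.811)² = 2.8938 kg·m².
Solid disk: I_cm = (1/2)MR² = (1/2)(0.794)(0.218)² = 0.018867 kg·m²; centre at d = 0.817 m, so the parallel axis theorem gives I = 0.018867 + (0.794)(0.817)² = 0.54885 kg·m².
Thin ring: I_cm = MR² = (0.407)(0.518)² = 0.10921 kg·m²; centre at d = 0.192 m, so the parallel axis theorem gives I = 0.10921 + (0.407)(0.192)² = 0.12421 kg·m².
Total I = 2.8938 + 0.54885 + 0.12421 = 3.5668 kg·m².

3.57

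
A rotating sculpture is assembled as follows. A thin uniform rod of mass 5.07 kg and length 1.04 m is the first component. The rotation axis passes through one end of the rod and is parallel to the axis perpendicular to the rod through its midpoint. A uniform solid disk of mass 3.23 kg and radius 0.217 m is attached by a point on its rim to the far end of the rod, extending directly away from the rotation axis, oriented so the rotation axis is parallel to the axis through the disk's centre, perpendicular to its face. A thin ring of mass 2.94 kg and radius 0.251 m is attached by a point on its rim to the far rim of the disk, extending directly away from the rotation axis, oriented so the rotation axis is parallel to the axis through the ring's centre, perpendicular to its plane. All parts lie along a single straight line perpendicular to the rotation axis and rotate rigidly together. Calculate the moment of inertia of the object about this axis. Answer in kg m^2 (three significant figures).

Thin rod: I_cm = (1/12)ML² = (1/12)(5.07)(1.04)² = 0.45698 kg m^2; centre at d = 0.52 m, so the parallel axis theorem gives I = 0.45698 + (5.07)(0.52)² = 1.8279 kg m^2.
Solid disk: I_cm = (1/2)MR² = (1/2)(3.23)(0.217)² = 0.076049 kg m^2; centre at d = 0.52 + 0.52 + 0.217 = 1.257 m, so the parallel axis theorem gives I = 0.076049 + (3.23)(1.257)² = 5.1796 kg m^2.
Thin ring: I_cm = MR² = (2.94)(0.251)² = 0.18522 kg m^2; centre at d = 0.52 + 0.52 + 0.217 + 0.217 + 0.251 = 1.725 m, so the parallel axis theorem gives I = 0.18522 + (2.94)(1.725)² = 8.9336 kg m^2.
Total I = 1.8279 + 5.1796 + 8.9336 = 15.941 kg m^2.

15.9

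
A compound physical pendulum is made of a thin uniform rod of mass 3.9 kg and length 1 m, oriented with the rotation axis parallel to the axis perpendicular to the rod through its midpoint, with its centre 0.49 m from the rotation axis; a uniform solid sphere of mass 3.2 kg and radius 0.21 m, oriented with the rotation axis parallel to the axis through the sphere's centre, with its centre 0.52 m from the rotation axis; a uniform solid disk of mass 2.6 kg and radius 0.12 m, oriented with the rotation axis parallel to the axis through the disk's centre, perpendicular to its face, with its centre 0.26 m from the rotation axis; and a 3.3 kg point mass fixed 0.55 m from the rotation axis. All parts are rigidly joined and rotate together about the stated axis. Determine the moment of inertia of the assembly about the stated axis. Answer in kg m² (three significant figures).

3.38

Thin rod: I_cm = (1/12)ML² = (1/12)(3.9)(1)² = 0.325 kg m²; centre at d = 0.49 m, so the parallel axis theorem gives I = 0.325 + (3.9)(0.49)² = 1.2614 kg m².
Solid sphere: I_cm = (2/5)MR² = (2/5)(3.2)(0.21)² = 0.056448 kg m²; centre at d = 0.52 m, so the parallel axis theorem gives I = 0.056448 + (3.2)(0.52)² = 0.92173 kg m².
Solid disk: I_cm = (1/2)MR² = (1/2)(2.6)(0.12)² = 0.01872 kg m²; centre at d = 0.26 m, so the parallel axis theorem gives I = 0.01872 + (2.6)(0.26)² = 0.19448 kg m².
Point mass: I_cm = 0; centre at d = 0.55 m, so the parallel axis theorem gives I = 0 + (3.3)(0.55)² = 0.99825 kg m².
Total I = 1.2614 + 0.92173 + 0.19448 + 0.99825 = 3.3758 kg m².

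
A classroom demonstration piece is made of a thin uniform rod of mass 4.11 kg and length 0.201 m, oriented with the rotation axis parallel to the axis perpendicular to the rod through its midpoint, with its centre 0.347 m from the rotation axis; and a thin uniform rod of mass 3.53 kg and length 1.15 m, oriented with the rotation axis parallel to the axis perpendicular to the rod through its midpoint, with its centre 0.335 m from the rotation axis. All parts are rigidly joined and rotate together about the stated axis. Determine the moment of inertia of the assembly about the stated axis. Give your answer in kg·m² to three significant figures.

1.29

Thin rod: I_cm = (1/12)ML² = (1/12)(4.11)(0.201)² = 0.013837 kg·m²; centre at d = 0.347 m, so I = I_cm + Md² gives I = 0.013837 + (4.11)(0.347)² = 0.50872 kg·m².
Thin rod: I_cm = (1/12)ML² = (1/12)(3.53)(1.15)² = 0.38904 kg·m²; centre at d = 0.335 m, so I = I_cm + Md² gives I = 0.38904 + (3.53)(0.335)² = 0.78519 kg·m².
Total I = 0.50872 + 0.78519 = 1.2939 kg·m².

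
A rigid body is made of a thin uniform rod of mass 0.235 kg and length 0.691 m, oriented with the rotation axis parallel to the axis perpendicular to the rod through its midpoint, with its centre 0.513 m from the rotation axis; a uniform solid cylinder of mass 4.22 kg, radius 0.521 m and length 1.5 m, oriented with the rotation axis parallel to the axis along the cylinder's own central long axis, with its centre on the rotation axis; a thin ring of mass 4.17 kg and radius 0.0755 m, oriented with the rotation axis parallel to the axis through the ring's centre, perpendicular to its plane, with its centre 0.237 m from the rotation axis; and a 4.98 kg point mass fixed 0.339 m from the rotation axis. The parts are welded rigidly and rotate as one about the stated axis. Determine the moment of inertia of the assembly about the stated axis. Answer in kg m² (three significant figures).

1.47

Thin rod: I_cm = (1/12)ML² = (1/12)(0.235)(0.691)² = 0.0093507 kg m²; centre at d = 0.513 m, so I = I_cm + Md² gives I = 0.0093507 + (0.235)(0.513)² = 0.071195 kg m².
Solid cylinder: I_cm = (1/2)MR² = (1/2)(4.22)(0.521)² = 0.57274 kg m²; axis through the centre, so I = 0.57274 kg m².
Thin ring: I_cm = MR² = (4.17)(0.0755)² = 0.02377 kg m²; centre at d = 0.237 m, so I = I_cm + Md² gives I = 0.02377 + (4.17)(0.237)² = 0.25799 kg m².
Point mass: I_cm = 0; centre at d = 0.339 m, so I = I_cm + Md² gives I = 0 + (4.98)(0.339)² = 0.57231 kg m².
Total I = 0.071195 + 0.57274 + 0.25799 + 0.57231 = 1.4742 kg m².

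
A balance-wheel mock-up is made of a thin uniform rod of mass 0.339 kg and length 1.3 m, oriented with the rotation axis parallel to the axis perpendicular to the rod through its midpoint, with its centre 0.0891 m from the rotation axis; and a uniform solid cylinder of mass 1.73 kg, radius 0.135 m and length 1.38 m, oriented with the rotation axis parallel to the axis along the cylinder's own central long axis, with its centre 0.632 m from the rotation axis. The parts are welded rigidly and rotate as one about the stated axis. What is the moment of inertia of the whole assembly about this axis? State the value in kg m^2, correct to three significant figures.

Thin rod: I_cm = (1/12)ML² = (1/12)(0.339)(1.3)² = 0.047743 kg m^2; centre at d = 0.0891 m, so I = I_cm + Md² gives I = 0.047743 + (0.339)(0.0891)² = 0.050434 kg m^2.
Solid cylinder: I_cm = (1/2)MR² = (1/2)(1.73)(0.135)² = 0.015765 kg m^2; centre at d = 0.632 m, so I = I_cm + Md² gives I = 0.015765 + (1.73)(0.632)² = 0.70677 kg m^2.
Total I = 0.050434 + 0.70677 = 0.7572 kg m^2.

0.757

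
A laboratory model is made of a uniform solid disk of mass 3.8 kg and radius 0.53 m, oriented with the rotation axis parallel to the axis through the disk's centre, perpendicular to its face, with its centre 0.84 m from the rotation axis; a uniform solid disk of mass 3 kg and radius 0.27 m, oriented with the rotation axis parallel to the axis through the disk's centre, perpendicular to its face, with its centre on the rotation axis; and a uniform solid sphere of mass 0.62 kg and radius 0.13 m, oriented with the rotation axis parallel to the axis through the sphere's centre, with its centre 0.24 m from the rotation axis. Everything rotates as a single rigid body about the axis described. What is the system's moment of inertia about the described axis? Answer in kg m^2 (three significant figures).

Solid disk: I_cm = (1/2)MR² = (1/2)(3.8)(0.53)² = 0.53371 kg m^2; centre at d = 0.84 m, so I = I_cm + Md² gives I = 0.53371 + (3.8)(0.84)² = 3.215 kg m^2.
Solid disk: I_cm = (1/2)MR² = (1/2)(3)(0.27)² = 0.10935 kg m^2; axis through the centre, so I = 0.10935 kg m^2.
Solid sphere: I_cm = (2/5)MR² = (2/5)(0.62)(0.13)² = 0.0041912 kg m^2; centre at d = 0.24 m, so I = I_cm + Md² gives I = 0.0041912 + (0.62)(0.24)² = 0.039903 kg m^2.
Total I = 3.215 + 0.10935 + 0.039903 = 3.3642 kg m^2.

3.36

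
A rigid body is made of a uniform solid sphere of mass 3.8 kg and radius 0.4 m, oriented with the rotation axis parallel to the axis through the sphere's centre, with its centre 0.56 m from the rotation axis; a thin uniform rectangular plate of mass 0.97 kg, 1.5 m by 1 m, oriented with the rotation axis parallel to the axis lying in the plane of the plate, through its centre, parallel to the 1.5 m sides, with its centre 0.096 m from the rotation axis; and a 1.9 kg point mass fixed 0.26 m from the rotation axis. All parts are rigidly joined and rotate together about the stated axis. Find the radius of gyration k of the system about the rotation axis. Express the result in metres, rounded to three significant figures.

0.498

Solid sphere: I_cm = (2/5)MR² = (2/5)(3.8)(0.4)² = 0.2432 kg·m²; centre at d = 0.56 m, so I = I_cm + Md² gives I = 0.2432 + (3.8)(0.56)² = 1.4349 kg·m².
Rectangular plate: I_cm = (1/12)Mb² = (1/12)(0.97)(1)² = 0.080833 kg·m²; centre at d = 0.096 m, so I = I_cm + Md² gives I = 0.080833 + (0.97)(0.096)² = 0.089773 kg·m².
Point mass: I_cm = 0; centre at d = 0.26 m, so I = I_cm + Md² gives I = 0 + (1.9)(0.26)² = 0.12844 kg·m².
Total I = 1.6531 kg·m²; total mass M = 6.67 kg.
k = √(I/M) = √(1.6531/6.67) = 0.49784 m.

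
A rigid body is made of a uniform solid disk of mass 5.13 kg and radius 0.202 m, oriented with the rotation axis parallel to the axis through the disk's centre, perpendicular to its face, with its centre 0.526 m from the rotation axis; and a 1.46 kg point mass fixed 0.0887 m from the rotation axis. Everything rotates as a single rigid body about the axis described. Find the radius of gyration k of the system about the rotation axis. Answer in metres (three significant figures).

Solid disk: I_cm = (1/2)MR² = (1/2)(5.13)(0.202)² = 0.10466 kg m²; centre at d = 0.526 m, so the parallel axis theorem gives I = 0.10466 + (5.13)(0.526)² = 1.524 kg m².
Point mass: I_cm = 0; centre at d = 0.0887 m, so the parallel axis theorem gives I = 0 + (1.46)(0.0887)² = 0.011487 kg m².
Total I = 1.5355 kg m²; total mass M = 6.59 kg.
k = √(I/M) = √(1.5355/6.59) = 0.4827 m.

0.483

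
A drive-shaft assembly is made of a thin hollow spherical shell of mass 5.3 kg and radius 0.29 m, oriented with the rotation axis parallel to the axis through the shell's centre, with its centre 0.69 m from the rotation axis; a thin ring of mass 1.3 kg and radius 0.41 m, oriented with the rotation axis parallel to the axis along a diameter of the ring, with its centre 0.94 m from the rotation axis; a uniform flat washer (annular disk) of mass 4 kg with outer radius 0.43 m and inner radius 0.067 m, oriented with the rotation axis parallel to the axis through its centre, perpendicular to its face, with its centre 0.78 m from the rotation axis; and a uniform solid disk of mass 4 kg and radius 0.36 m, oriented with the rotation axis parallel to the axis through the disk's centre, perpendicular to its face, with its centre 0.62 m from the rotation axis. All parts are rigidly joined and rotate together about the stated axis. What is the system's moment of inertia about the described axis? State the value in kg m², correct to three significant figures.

8.69

Spherical shell: I_cm = (2/3)MR² = (2/3)(5.3)(0.29)² = 0.29715 kg m²; centre at d = 0.69 m, so I = I_cm + Md² gives I = 0.29715 + (5.3)(0.69)² = 2.8205 kg m².
Thin ring: I_cm = (1/2)MR² = (1/2)(1.3)(0.41)² = 0.10926 kg m²; centre at d = 0.94 m, so I = I_cm + Md² gives I = 0.10926 + (1.3)(0.94)² = 1.2579 kg m².
Annular disk: I_cm = (1/2)M(R²+r²) = (1/2)(4)[(0.43)² + (0.067)²] = 0.37878 kg m²; centre at d = 0.78 m, so I = I_cm + Md² gives I = 0.37878 + (4)(0.78)² = 2.8124 kg m².
Solid disk: I_cm = (1/2)MR² = (1/2)(4)(0.36)² = 0.2592 kg m²; centre at d = 0.62 m, so I = I_cm + Md² gives I = 0.2592 + (4)(0.62)² = 1.7968 kg m².
Total I = 2.8205 + 1.2579 + 2.8124 + 1.7968 = 8.6876 kg m².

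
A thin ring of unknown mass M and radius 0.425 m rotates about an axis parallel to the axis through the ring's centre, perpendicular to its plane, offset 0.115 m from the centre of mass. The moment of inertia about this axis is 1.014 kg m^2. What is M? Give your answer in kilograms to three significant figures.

5.23

I = I_cm + Md² = MR² + Md² = M·[1·(0.425)² + (0.115)²] = M·0.19385.
So M = 1.014 / 0.19385 = 5.2308 kg.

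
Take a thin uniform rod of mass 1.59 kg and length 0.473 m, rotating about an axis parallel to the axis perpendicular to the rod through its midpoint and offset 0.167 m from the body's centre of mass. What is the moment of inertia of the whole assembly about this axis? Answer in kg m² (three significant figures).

0.0740

I_cm = (1/12)ML² = (1/12)(1.59)(0.473)² = 0.029644 kg m²; centre at d = 0.167 m, so the parallel axis theorem gives I = 0.029644 + (1.59)(0.167)² = 0.073988 kg m².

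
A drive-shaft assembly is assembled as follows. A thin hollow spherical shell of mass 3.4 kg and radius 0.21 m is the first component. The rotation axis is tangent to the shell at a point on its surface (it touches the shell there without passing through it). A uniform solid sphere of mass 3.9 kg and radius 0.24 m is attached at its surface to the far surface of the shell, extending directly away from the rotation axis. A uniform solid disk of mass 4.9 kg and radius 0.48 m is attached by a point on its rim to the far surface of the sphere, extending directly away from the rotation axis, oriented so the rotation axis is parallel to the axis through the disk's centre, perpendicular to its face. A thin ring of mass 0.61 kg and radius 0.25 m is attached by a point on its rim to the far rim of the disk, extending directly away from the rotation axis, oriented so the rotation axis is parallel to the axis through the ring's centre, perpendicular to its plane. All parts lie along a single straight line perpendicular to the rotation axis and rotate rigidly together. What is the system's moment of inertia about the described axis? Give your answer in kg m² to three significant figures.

Spherical shell: I_cm = (2/3)MR² = (2/3)(3.4)(0.21)² = 0.09996 kg m²; centre at d = 0.21 m, so the parallel axis theorem gives I = 0.09996 + (3.4)(0.21)² = 0.2499 kg m².
Solid sphere: I_cm = (2/5)MR² = (2/5)(3.9)(0.24)² = 0.089856 kg m²; centre at d = 0.21 + 0.21 + 0.24 = 0.66 m, so the parallel axis theorem gives I = 0.089856 + (3.9)(0.66)² = 1.7887 kg m².
Solid disk: I_cm = (1/2)MR² = (1/2)(4.9)(0.48)² = 0.56448 kg m²; centre at d = 0.21 + 0.21 + 0.24 + 0.24 + 0.48 = 1.38 m, so the parallel axis theorem gives I = 0.56448 + (4.9)(1.38)² = 9.896 kg m².
Thin ring: I_cm = MR² = (0.61)(0.25)² = 0.038125 kg m²; centre at d = 0.21 + 0.21 + 0.24 + 0.24 + 0.48 + 0.48 + 0.25 = 2.11 m, so the parallel axis theorem gives I = 0.038125 + (0.61)(2.11)² = 2.7539 kg m².
Total I = 0.2499 + 1.7887 + 9.896 + 2.7539 = 14.689 kg m².

14.7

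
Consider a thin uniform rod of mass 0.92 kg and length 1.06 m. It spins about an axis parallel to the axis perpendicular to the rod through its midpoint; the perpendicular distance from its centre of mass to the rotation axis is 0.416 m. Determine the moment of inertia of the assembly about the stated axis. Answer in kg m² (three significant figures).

I_cm = (1/12)ML² = (1/12)(0.92)(1.06)² = 0.086143 kg m²; centre at d = 0.416 m, so I = I_cm + Md² gives I = 0.086143 + (0.92)(0.416)² = 0.24535 kg m².

0.245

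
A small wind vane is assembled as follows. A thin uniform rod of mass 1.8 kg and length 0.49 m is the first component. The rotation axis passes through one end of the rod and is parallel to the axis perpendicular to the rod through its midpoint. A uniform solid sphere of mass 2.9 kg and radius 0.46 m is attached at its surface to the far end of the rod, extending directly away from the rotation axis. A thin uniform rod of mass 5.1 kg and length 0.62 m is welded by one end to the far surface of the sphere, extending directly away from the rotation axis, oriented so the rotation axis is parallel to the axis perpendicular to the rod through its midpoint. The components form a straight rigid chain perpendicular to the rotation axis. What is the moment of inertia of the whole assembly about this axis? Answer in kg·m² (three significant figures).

18.3

Thin rod: I_cm = (1/12)ML² = (1/12)(1.8)(0.49)² = 0.036015 kg·m²; centre at d = 0.245 m, so the parallel axis theorem gives I = 0.036015 + (1.8)(0.245)² = 0.14406 kg·m².
Solid sphere: I_cm = (2/5)MR² = (2/5)(2.9)(0.46)² = 0.24546 kg·m²; centre at d = 0.245 + 0.245 + 0.46 = 0.95 m, so the parallel axis theorem gives I = 0.24546 + (2.9)(0.95)² = 2.8627 kg·m².
Thin rod: I_cm = (1/12)ML² = (1/12)(5.1)(0.62)² = 0.16337 kg·m²; centre at d = 0.245 + 0.245 + 0.46 + 0.46 + 0.31 = 1.72 m, so the parallel axis theorem gives I = 0.16337 + (5.1)(1.72)² = 15.251 kg·m².
Total I = 0.14406 + 2.8627 + 15.251 = 18.258 kg·m².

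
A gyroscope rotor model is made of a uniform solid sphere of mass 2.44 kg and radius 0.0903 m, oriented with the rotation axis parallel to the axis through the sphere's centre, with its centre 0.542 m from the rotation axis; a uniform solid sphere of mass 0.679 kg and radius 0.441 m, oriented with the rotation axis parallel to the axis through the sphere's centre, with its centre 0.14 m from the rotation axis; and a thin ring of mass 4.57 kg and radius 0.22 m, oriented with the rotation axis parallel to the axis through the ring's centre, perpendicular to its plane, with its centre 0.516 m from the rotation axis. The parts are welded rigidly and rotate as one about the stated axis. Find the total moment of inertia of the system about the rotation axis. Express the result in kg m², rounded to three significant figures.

2.23

Solid sphere: I_cm = (2/5)MR² = (2/5)(2.44)(0.0903)² = 0.0079584 kg m²; centre at d = 0.542 m, so the parallel axis theorem gives I = 0.0079584 + (2.44)(0.542)² = 0.72474 kg m².
Solid sphere: I_cm = (2/5)MR² = (2/5)(0.679)(0.441)² = 0.052821 kg m²; centre at d = 0.14 m, so the parallel axis theorem gives I = 0.052821 + (0.679)(0.14)² = 0.066129 kg m².
Thin ring: I_cm = MR² = (4.57)(0.22)² = 0.22119 kg m²; centre at d = 0.516 m, so the parallel axis theorem gives I = 0.22119 + (4.57)(0.516)² = 1.438 kg m².
Total I = 0.72474 + 0.066129 + 1.438 = 2.2288 kg m².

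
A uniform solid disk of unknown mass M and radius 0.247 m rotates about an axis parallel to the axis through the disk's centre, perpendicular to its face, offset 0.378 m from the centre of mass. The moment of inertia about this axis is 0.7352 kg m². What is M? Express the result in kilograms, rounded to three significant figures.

I = I_cm + Md² = (1/2)MR² + Md² = M·[0.5·(0.247)² + (0.378)²] = M·0.17339.
So M = 0.7352 / 0.17339 = 4.2402 kg.

4.24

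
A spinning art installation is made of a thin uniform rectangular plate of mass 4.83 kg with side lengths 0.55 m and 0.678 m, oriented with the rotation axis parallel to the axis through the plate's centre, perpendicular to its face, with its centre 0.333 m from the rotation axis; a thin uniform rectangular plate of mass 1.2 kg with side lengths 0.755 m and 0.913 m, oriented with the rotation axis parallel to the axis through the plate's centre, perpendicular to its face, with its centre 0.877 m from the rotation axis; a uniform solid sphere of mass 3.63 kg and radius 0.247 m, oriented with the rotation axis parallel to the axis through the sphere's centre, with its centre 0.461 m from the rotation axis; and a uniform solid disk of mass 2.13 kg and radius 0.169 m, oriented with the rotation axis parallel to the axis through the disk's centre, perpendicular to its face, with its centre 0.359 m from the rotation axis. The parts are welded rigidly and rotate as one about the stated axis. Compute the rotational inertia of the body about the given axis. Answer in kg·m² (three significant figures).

3.07

Rectangular plate: I_cm = (1/12)M(a²+b²) = (1/12)(4.83)[(0.55)² + (0.678)²] = 0.30678 kg·m²; centre at d = 0.333 m, so I = I_cm + Md² gives I = 0.30678 + (4.83)(0.333)² = 0.84237 kg·m².
Rectangular plate: I_cm = (1/12)M(a²+b²) = (1/12)(1.2)[(0.755)² + (0.913)²] = 0.14036 kg·m²; centre at d = 0.877 m, so I = I_cm + Md² gives I = 0.14036 + (1.2)(0.877)² = 1.0633 kg·m².
Solid sphere: I_cm = (2/5)MR² = (2/5)(3.63)(0.247)² = 0.088585 kg·m²; centre at d = 0.461 m, so I = I_cm + Md² gives I = 0.088585 + (3.63)(0.461)² = 0.86004 kg·m².
Solid disk: I_cm = (1/2)MR² = (1/2)(2.13)(0.169)² = 0.030417 kg·m²; centre at d = 0.359 m, so I = I_cm + Md² gives I = 0.030417 + (2.13)(0.359)² = 0.30493 kg·m².
Total I = 0.84237 + 1.0633 + 0.86004 + 0.30493 = 3.0707 kg·m².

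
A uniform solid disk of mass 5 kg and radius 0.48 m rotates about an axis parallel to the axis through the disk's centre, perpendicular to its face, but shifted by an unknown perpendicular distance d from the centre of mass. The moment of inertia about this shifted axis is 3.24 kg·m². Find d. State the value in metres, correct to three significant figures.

0.730

About the centre-of-mass axis, I_cm = (1/2)MR² = (1/2)(5)(0.48)² = 0.576 kg·m².
Parallel axis theorem: I = I_cm + Md², so Md² = 3.24 − 0.576 = 2.664 kg·m².
d = √(2.664 / 5) = 0.72993 m.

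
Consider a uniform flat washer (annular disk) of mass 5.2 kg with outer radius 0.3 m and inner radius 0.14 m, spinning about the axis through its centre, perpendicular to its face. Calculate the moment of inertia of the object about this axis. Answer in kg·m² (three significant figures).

0.285

I_cm = (1/2)M(R²+r²) = (1/2)(5.2)[(0.3)² + (0.14)²] = 0.28496 kg·m²; axis through the centre, so I = 0.28496 kg·m².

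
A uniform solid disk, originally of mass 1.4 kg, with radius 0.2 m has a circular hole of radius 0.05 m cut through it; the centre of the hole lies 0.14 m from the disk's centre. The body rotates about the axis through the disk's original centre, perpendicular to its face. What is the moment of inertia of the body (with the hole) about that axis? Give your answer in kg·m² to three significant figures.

Unpierced body about its centre: I₀ = (1/2)MR² = (1/2)(1.4)(0.2)² = 0.028 kg·m².
The removed disk has mass m = M·(r/R)² = (1.4)(0.05/0.2)² = 0.0875 kg (same uniform areal density).
Its moment of inertia about the rotation axis (parallel-axis theorem): I_hole = (1/2)mr² + md² = (1/2)(0.0875)(0.05)² + (0.0875)(0.14)² = 0.0018244 kg·m².
Treating the hole as negative mass, I = I₀ − I_hole = 0.028 − 0.0018244 = 0.026176 kg·m².

0.0262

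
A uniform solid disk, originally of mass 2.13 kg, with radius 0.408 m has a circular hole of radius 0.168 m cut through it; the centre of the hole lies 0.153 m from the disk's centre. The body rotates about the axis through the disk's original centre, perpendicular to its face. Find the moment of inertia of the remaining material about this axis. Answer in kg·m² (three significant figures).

0.164

Unpierced body about its centre: I₀ = (1/2)MR² = (1/2)(2.13)(0.408)² = 0.17728 kg·m².
The removed disk has mass m = M·(r/R)² = (2.13)(0.168/0.408)² = 0.36114 kg (same uniform areal density).
Its moment of inertia about the rotation axis (parallel-axis theorem): I_hole = (1/2)mr² + md² = (1/2)(0.36114)(0.168)² + (0.36114)(0.153)² = 0.01355 kg·m².
Treating the hole as negative mass, I = I₀ − I_hole = 0.17728 − 0.01355 = 0.16373 kg·m².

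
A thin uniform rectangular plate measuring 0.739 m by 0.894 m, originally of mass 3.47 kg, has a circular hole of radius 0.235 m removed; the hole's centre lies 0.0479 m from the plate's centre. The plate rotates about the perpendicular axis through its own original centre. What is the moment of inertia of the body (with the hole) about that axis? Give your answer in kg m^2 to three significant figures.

Unpierced body about its centre: I₀ = (1/12)M(a²+b²) = (1/12)(3.47)[(0.739)² + (0.894)²] = 0.38903 kg m^2.
The removed disk has mass m = M·πr²/(ab) = (3.47)·π(0.235)²/(0.739·0.894) = 0.91124 kg (same uniform areal density).
Its moment of inertia about the rotation axis (parallel-axis theorem): I_hole = (1/2)mr² + md² = (1/2)(0.91124)(0.235)² + (0.91124)(0.0479)² = 0.027252 kg m^2.
Treating the hole as negative mass, I = I₀ − I_hole = 0.38903 − 0.027252 = 0.36178 kg m^2.

0.362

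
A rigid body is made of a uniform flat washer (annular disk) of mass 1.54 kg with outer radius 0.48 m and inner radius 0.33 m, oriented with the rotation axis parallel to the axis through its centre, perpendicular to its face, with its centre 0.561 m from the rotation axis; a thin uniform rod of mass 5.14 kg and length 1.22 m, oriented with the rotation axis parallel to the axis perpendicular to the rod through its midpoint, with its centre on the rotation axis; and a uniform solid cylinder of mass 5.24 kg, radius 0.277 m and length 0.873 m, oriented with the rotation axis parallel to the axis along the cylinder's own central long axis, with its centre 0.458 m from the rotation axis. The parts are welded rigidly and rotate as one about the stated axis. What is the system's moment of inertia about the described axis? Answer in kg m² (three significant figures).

2.68

Annular disk: I_cm = (1/2)M(R²+r²) = (1/2)(1.54)[(0.48)² + (0.33)²] = 0.26126 kg m²; centre at d = 0.561 m, so the parallel axis theorem gives I = 0.26126 + (1.54)(0.561)² = 0.74593 kg m².
Thin rod: I_cm = (1/12)ML² = (1/12)(5.14)(1.22)² = 0.63753 kg m²; axis through the centre, so I = 0.63753 kg m².
Solid cylinder: I_cm = (1/2)MR² = (1/2)(5.24)(0.277)² = 0.20103 kg m²; centre at d = 0.458 m, so the parallel axis theorem gives I = 0.20103 + (5.24)(0.458)² = 1.3002 kg m².
Total I = 0.74593 + 0.63753 + 1.3002 = 2.6837 kg m².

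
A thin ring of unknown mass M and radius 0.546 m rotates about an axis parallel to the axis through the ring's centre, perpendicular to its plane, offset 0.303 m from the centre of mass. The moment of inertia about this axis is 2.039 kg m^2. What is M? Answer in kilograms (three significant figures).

I = I_cm + Md² = MR² + Md² = M·[1·(0.546)² + (0.303)²] = M·0.38993.
So M = 2.039 / 0.38993 = 5.2292 kg.

5.23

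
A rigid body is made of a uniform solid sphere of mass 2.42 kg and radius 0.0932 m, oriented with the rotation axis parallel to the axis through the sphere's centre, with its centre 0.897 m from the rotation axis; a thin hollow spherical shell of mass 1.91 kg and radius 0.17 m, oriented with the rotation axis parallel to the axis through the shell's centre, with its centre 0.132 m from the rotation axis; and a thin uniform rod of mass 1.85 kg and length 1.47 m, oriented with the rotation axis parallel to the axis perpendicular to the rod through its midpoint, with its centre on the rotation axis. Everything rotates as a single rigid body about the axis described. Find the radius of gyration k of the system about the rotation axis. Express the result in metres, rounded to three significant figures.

Solid sphere: I_cm = (2/5)MR² = (2/5)(2.42)(0.0932)² = 0.0084083 kg m²; centre at d = 0.897 m, so I = I_cm + Md² gives I = 0.0084083 + (2.42)(0.897)² = 1.9556 kg m².
Spherical shell: I_cm = (2/3)MR² = (2/3)(1.91)(0.17)² = 0.036799 kg m²; centre at d = 0.132 m, so I = I_cm + Md² gives I = 0.036799 + (1.91)(0.132)² = 0.070079 kg m².
Thin rod: I_cm = (1/12)ML² = (1/12)(1.85)(1.47)² = 0.33314 kg m²; axis through the centre, so I = 0.33314 kg m².
Total I = 2.3588 kg m²; total mass M = 6.18 kg.
k = √(I/M) = √(2.3588/6.18) = 0.6178 m.

0.618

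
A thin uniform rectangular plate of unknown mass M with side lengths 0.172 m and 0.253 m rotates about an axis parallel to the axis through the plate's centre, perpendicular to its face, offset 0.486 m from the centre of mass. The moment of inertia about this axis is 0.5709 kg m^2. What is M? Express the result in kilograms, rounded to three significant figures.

2.34

I = I_cm + Md² = (1/12)M(a²+b²) + Md² = M·[0.0833333·[(0.172)² + (0.253)²] + (0.486)²] = M·0.244.
So M = 0.5709 / 0.244 = 2.3398 kg.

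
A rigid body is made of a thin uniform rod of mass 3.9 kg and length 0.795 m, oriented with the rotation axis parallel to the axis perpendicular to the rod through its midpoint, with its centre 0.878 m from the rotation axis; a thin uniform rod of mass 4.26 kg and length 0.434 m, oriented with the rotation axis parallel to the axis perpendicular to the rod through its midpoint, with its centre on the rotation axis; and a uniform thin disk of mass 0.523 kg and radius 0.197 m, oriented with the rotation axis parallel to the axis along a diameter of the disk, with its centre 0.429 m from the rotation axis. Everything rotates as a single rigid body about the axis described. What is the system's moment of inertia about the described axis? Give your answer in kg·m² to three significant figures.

3.38

Thin rod: I_cm = (1/12)ML² = (1/12)(3.9)(0.795)² = 0.20541 kg·m²; centre at d = 0.878 m, so I = I_cm + Md² gives I = 0.20541 + (3.9)(0.878)² = 3.2119 kg·m².
Thin rod: I_cm = (1/12)ML² = (1/12)(4.26)(0.434)² = 0.066866 kg·m²; axis through the centre, so I = 0.066866 kg·m².
Thin disk: I_cm = (1/4)MR² = (1/4)(0.523)(0.197)² = 0.0050743 kg·m²; centre at d = 0.429 m, so I = I_cm + Md² gives I = 0.0050743 + (0.523)(0.429)² = 0.10133 kg·m².
Total I = 3.2119 + 0.066866 + 0.10133 = 3.38 kg·m².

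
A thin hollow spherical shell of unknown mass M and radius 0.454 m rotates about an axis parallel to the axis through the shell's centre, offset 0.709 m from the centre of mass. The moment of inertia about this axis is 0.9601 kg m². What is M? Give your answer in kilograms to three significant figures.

I = I_cm + Md² = (2/3)MR² + Md² = M·[0.666667·(0.454)² + (0.709)²] = M·0.64009.
So M = 0.9601 / 0.64009 = 1.4999 kg.

1.50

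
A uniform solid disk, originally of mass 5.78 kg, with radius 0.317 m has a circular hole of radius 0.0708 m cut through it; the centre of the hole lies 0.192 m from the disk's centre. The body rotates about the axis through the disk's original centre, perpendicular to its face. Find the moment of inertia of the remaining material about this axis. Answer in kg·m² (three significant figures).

0.279

Unpierced body about its centre: I₀ = (1/2)MR² = (1/2)(5.78)(0.317)² = 0.29041 kg·m².
The removed disk has mass m = M·(r/R)² = (5.78)(0.0708/0.317)² = 0.28832 kg (same uniform areal density).
Its moment of inertia about the rotation axis (parallel-axis theorem): I_hole = (1/2)mr² + md² = (1/2)(0.28832)(0.0708)² + (0.28832)(0.192)² = 0.011351 kg·m².
Treating the hole as negative mass, I = I₀ − I_hole = 0.29041 − 0.011351 = 0.27906 kg·m².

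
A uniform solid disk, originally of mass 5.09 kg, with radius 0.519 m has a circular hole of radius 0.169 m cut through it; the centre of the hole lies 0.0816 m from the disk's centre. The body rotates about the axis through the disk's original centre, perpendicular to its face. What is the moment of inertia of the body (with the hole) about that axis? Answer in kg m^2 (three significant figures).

0.674

Unpierced body about its centre: I₀ = (1/2)MR² = (1/2)(5.09)(0.519)² = 0.68552 kg m^2.
The removed disk has mass m = M·(r/R)² = (5.09)(0.169/0.519)² = 0.53971 kg (same uniform areal density).
Its moment of inertia about the rotation axis (parallel-axis theorem): I_hole = (1/2)mr² + md² = (1/2)(0.53971)(0.169)² + (0.53971)(0.0816)² = 0.011301 kg m^2.
Treating the hole as negative mass, I = I₀ − I_hole = 0.68552 − 0.011301 = 0.67422 kg m^2.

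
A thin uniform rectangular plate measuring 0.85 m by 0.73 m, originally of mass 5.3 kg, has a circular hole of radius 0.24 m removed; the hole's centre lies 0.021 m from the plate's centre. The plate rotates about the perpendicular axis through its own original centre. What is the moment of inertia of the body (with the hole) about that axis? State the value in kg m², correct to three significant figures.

Unpierced body about its centre: I₀ = (1/12)M(a²+b²) = (1/12)(5.3)[(0.85)² + (0.73)²] = 0.55447 kg m².
The removed disk has mass m = M·πr²/(ab) = (5.3)·π(0.24)²/(0.85·0.73) = 1.5456 kg (same uniform areal density).
Its moment of inertia about the rotation axis (parallel-axis theorem): I_hole = (1/2)mr² + md² = (1/2)(1.5456)(0.24)² + (1.5456)(0.021)² = 0.045196 kg m².
Treating the hole as negative mass, I = I₀ − I_hole = 0.55447 − 0.045196 = 0.50927 kg m².

0.509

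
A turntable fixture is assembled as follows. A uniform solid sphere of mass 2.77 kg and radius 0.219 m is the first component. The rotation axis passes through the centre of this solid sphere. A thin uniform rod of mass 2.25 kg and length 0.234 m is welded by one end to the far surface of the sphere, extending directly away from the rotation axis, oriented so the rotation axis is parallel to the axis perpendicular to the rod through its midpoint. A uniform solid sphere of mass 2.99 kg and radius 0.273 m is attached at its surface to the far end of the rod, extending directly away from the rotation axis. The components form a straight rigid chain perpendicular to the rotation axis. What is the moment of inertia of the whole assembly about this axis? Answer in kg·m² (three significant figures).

Solid sphere: I_cm = (2/5)MR² = (2/5)(2.77)(0.219)² = 0.053141 kg·m²; axis through the centre, so I = 0.053141 kg·m².
Thin rod: I_cm = (1/12)ML² = (1/12)(2.25)(0.234)² = 0.010267 kg·m²; centre at d = 0.219 + 0.117 = 0.336 m, so the parallel axis theorem gives I = 0.010267 + (2.25)(0.336)² = 0.26428 kg·m².
Solid sphere: I_cm = (2/5)MR² = (2/5)(2.99)(0.273)² = 0.089137 kg·m²; centre at d = 0.219 + 0.117 + 0.117 + 0.273 = 0.726 m, so the parallel axis theorem gives I = 0.089137 + (2.99)(0.726)² = 1.6651 kg·m².
Total I = 0.053141 + 0.26428 + 1.6651 = 1.9825 kg·m².

1.98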